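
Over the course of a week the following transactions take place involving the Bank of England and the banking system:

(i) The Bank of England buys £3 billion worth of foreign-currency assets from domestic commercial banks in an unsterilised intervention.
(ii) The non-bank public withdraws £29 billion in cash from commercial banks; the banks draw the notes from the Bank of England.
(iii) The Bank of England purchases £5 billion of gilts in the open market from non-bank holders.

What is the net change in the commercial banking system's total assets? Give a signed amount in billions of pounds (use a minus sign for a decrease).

FX purchase £3 billion: just an asset swap on bank balance sheets → 0.
Currency withdrawal £29 billion: bank balance sheets shrink → −£29B.
Asset purchase (from non-banks) £5 billion: bank balance sheets expand → +£5B.
Net: 0 − 29 + 5 = -£24 billion.

-£24 billion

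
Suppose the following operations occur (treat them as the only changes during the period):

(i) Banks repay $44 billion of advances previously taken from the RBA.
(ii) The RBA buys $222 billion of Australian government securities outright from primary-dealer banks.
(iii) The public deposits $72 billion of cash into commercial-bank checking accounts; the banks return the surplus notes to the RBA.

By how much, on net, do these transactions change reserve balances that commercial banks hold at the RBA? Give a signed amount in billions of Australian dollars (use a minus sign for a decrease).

Discount-window repayment $44 billion: repayment is debited from reserves → −$44B.
OMO purchase (from banks) $222 billion: the RBA pays by crediting reserve accounts → +$222B.
Currency deposit $72 billion: returned notes are swapped for reserve credit → +$72B.
Net: −44 + 222 + 72 = +$250 billion.

+$250 billion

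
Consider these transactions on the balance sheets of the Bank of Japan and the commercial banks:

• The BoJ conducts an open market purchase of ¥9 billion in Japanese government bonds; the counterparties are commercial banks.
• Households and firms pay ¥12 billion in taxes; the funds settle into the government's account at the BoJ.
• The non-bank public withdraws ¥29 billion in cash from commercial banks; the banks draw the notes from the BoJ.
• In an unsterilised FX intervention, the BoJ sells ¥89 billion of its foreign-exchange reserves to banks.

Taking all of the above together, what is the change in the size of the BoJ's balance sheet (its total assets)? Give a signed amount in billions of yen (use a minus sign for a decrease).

-¥80 billion

OMO purchase (from banks) ¥9 billion: a BoJ asset is acquired → +¥9B.
Government account inflow ¥12 billion: only the composition of liabilities changes → 0.
Currency withdrawal ¥29 billion: only the composition of liabilities changes → 0.
FX sale ¥89 billion: a BoJ asset is shed → −¥89B.
Net: 9 + 0 + 0 − 89 = -¥80 billion.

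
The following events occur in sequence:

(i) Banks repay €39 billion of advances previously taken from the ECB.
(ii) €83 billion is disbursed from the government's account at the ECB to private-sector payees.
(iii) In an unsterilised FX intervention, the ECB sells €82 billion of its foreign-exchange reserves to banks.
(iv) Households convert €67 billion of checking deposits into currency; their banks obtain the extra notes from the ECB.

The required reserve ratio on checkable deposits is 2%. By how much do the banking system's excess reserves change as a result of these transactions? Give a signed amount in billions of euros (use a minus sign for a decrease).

Discount-window repayment €39 billion: reserves −€39B, deposits 0.
Government spending €83 billion: reserves +€83B, deposits +€83B.
FX sale €82 billion: reserves −€82B, deposits 0.
Currency withdrawal €67 billion: reserves −€67B, deposits −€67B.
Totals: Δreserves = −€105B, Δdeposits = +€16B.
Δrequired reserves = 2% × +€16B = +€0.32B.
Δexcess reserves = Δreserves − Δrequired = −€105B − (+€0.32B) = -€105.32 billion.

-€105.32 billion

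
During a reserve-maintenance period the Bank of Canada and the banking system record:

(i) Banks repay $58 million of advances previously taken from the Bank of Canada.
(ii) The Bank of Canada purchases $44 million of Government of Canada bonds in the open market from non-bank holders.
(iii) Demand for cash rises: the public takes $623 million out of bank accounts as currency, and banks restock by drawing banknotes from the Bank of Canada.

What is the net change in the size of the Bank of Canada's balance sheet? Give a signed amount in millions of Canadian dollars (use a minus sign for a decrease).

-$14 million

Bank of Canada balance sheet:
  Assets:      Securities +$44M, Loans to banks −$58M
  Liabilities: Bank reserves −$637M, Currency in circulation +$623M
Commercial banking system:
  Assets:      Reserves at CB −$637M
  Liabilities: Checkable deposits −$579M, Borrowings from CB −$58M
Change in total Bank of Canada assets = -$14 million.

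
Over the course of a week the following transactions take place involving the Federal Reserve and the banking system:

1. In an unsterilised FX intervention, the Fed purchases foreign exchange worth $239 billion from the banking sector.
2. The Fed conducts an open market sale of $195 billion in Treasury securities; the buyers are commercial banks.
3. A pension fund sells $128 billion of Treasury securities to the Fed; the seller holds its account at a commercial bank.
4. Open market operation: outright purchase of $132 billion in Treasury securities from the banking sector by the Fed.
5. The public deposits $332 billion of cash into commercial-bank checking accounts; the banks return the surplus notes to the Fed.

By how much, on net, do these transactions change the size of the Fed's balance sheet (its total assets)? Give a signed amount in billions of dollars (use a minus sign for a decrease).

+$304 billion

Fed balance sheet:
  Assets:      Securities +$65B, Foreign assets +$239B
  Liabilities: Bank reserves +$636B, Currency in circulation −$332B
Change in total Fed assets = +$304 billion.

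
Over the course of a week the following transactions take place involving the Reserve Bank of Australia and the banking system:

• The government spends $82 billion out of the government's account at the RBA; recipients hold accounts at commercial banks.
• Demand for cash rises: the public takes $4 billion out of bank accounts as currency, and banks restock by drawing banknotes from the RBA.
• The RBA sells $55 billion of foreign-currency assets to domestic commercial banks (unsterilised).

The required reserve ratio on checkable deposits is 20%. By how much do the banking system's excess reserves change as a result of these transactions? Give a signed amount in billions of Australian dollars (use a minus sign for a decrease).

Government spending $82 billion: reserves +$82B, deposits +$82B.
Currency withdrawal $4 billion: reserves −$4B, deposits −$4B.
FX sale $55 billion: reserves −$55B, deposits 0.
Totals: Δreserves = +$23B, Δdeposits = +$78B.
Δrequired reserves = 20% × +$78B = +$15.6B.
Δexcess reserves = Δreserves − Δrequired = +$23B − (+$15.6B) = +$7.4 billion.

+$7.4 billion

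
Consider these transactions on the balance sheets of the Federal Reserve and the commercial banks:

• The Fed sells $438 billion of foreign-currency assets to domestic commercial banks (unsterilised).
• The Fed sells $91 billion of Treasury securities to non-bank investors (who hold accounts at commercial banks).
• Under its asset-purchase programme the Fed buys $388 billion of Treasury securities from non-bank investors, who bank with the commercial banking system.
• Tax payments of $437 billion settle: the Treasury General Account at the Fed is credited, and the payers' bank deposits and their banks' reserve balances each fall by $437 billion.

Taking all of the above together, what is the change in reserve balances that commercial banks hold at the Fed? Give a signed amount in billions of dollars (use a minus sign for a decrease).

FX sale $438 billion: the buying banks pay out of their reserve balances → −$438B.
Asset sale (to non-banks) $91 billion: the non-bank buyers' banks settle from reserves → −$91B.
Asset purchase (from non-banks) $388 billion: the Fed pays by crediting reserve accounts → +$388B.
Government account inflow $437 billion: funds move from bank reserves into the government account → −$437B.
Net: −438 − 91 + 388 − 437 = -$578 billion.

-$578 billion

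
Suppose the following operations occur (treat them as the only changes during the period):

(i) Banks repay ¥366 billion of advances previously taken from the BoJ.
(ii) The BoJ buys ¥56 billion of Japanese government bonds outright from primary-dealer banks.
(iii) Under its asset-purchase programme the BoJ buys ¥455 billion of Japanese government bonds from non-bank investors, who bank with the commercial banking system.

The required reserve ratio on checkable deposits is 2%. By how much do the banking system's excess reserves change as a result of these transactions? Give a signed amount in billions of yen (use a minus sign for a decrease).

Discount-window repayment ¥366 billion: reserves −¥366B, deposits 0.
OMO purchase (from banks) ¥56 billion: reserves +¥56B, deposits 0.
Asset purchase (from non-banks) ¥455 billion: reserves +¥455B, deposits +¥455B.
Totals: Δreserves = +¥145B, Δdeposits = +¥455B.
Δrequired reserves = 2% × +¥455B = +¥9.1B.
Δexcess reserves = Δreserves − Δrequired = +¥145B − (+¥9.1B) = +¥135.9 billion.

+¥135.9 billion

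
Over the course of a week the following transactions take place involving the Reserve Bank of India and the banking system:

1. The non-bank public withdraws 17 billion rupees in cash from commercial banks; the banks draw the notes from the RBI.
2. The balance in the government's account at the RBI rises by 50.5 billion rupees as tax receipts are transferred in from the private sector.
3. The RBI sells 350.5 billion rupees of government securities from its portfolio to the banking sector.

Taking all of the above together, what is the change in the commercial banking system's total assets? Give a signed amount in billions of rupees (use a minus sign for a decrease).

RBI balance sheet:
  Assets:      Securities −350.5B
  Liabilities: Bank reserves −418B, Currency in circulation +17B, Government deposits +50.5B
Commercial banking system:
  Assets:      Reserves at CB −418B, Securities +350.5B
  Liabilities: Checkable deposits −67.5B
Change in total bank assets = -67.5 billion.

-67.5 billion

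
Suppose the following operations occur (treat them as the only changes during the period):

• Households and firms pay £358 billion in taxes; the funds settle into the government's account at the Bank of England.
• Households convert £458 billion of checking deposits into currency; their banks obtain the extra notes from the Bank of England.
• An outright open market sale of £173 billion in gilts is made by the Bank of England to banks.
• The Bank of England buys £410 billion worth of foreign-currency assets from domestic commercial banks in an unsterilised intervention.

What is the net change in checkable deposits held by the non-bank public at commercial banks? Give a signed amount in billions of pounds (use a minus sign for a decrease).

Bank of England balance sheet:
  Assets:      Securities −£173B, Foreign assets +£410B
  Liabilities: Bank reserves −£579B, Currency in circulation +£458B, Government deposits +£358B
Commercial banking system:
  Assets:      Reserves at CB −£579B, Securities +£173B, Foreign assets −£410B
  Liabilities: Checkable deposits −£816B
So the change in checkable deposits held by the non-bank public at commercial banks is -£816 billion.

-£816 billion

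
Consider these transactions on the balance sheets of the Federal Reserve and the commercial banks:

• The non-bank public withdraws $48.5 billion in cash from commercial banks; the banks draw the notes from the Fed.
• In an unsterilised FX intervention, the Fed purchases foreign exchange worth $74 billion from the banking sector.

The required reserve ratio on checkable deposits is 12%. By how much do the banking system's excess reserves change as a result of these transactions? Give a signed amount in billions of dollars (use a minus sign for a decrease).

Currency withdrawal $48.5 billion: reserves −$48.5B, deposits −$48.5B.
FX purchase $74 billion: reserves +$74B, deposits 0.
Totals: Δreserves = +$25.5B, Δdeposits = −$48.5B.
Δrequired reserves = 12% × −$48.5B = −$5.82B.
Δexcess reserves = Δreserves − Δrequired = +$25.5B − (−$5.82B) = +$31.32 billion.

+$31.32 billion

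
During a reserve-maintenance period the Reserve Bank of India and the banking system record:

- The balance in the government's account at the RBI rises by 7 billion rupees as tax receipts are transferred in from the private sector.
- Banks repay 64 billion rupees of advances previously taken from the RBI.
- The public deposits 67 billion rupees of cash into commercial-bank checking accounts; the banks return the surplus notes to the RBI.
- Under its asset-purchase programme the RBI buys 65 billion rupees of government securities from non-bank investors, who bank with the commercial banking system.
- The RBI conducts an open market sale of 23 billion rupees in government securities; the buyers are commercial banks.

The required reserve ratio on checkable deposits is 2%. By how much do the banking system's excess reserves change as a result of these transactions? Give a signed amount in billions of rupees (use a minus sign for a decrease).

Government account inflow 7 billion rupees: reserves −7B, deposits −7B.
Discount-window repayment 64 billion rupees: reserves −64B, deposits 0.
Currency deposit 67 billion rupees: reserves +67B, deposits +67B.
Asset purchase (from non-banks) 65 billion rupees: reserves +65B, deposits +65B.
OMO sale (to banks) 23 billion rupees: reserves −23B, deposits 0.
Totals: Δreserves = +38B, Δdeposits = +125B.
Δrequired reserves = 2% × +125B = +2.5B.
Δexcess reserves = Δreserves − Δrequired = +38B − (+2.5B) = +35.5 billion.

+35.5 billion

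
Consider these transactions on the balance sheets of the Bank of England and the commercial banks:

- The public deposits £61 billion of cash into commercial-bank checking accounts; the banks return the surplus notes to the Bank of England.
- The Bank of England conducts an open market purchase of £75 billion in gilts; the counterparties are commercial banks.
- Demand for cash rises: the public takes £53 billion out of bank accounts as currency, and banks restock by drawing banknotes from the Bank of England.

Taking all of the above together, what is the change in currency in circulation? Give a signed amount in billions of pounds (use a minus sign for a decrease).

-£8 billion

Bank of England balance sheet:
  Assets:      Securities +£75B
  Liabilities: Bank reserves +£83B, Currency in circulation −£8B
So the change in currency in circulation is -£8 billion.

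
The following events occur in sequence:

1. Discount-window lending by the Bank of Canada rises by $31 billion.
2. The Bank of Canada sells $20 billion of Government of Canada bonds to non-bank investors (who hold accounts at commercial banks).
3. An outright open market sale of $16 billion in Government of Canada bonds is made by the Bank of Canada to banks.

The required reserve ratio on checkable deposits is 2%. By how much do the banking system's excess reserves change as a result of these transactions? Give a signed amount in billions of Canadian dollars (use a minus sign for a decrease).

-$4.6 billion

Discount-window loan $31 billion: reserves +$31B, deposits 0.
Asset sale (to non-banks) $20 billion: reserves −$20B, deposits −$20B.
OMO sale (to banks) $16 billion: reserves −$16B, deposits 0.
Totals: Δreserves = −$5B, Δdeposits = −$20B.
Δrequired reserves = 2% × −$20B = −$0.4B.
Δexcess reserves = Δreserves − Δrequired = −$5B − (−$0.4B) = -$4.6 billion.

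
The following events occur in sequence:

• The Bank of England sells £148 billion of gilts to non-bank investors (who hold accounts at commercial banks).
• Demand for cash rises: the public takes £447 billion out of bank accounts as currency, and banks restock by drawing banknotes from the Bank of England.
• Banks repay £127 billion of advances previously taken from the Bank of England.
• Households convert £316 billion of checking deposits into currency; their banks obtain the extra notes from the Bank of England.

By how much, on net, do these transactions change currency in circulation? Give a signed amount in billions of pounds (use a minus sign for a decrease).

+£763 billion

Bank of England balance sheet:
  Assets:      Securities −£148B, Loans to banks −£127B
  Liabilities: Bank reserves −£1038B, Currency in circulation +£763B
So the change in currency in circulation is +£763 billion.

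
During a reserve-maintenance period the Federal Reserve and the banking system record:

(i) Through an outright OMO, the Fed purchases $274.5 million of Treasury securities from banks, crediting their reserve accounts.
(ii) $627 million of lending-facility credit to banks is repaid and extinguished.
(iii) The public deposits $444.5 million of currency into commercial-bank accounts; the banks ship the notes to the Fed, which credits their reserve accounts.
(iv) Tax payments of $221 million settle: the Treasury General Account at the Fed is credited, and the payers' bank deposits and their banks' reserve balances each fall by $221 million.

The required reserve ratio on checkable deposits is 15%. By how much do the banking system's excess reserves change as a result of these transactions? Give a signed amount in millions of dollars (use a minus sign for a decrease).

-$162.525 million

OMO purchase (from banks) $274.5 million: reserves +$274.5M, deposits 0.
Discount-window repayment $627 million: reserves −$627M, deposits 0.
Currency deposit $444.5 million: reserves +$444.5M, deposits +$444.5M.
Government account inflow $221 million: reserves −$221M, deposits −$221M.
Totals: Δreserves = −$129M, Δdeposits = +$223.5M.
Δrequired reserves = 15% × +$223.5M = +$33.525M.
Δexcess reserves = Δreserves − Δrequired = −$129M − (+$33.525M) = -$162.525 million.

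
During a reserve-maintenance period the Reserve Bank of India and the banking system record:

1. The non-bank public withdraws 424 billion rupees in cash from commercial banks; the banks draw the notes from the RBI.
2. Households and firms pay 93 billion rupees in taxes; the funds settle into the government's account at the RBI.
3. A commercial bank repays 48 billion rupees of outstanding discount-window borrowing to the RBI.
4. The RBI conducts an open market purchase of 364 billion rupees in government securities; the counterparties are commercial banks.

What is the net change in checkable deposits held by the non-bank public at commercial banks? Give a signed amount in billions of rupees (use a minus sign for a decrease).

Currency withdrawal 424 billion rupees: non-bank counterparties' bank balances fall → −424B.
Government account inflow 93 billion rupees: non-bank counterparties' bank balances fall → −93B.
Discount-window repayment 48 billion rupees: the counterparty is a bank, so public deposits are unchanged → 0.
OMO purchase (from banks) 364 billion rupees: the counterparty is a bank, so public deposits are unchanged → 0.
Net: −424 − 93 + 0 + 0 = -517 billion.

-517 billion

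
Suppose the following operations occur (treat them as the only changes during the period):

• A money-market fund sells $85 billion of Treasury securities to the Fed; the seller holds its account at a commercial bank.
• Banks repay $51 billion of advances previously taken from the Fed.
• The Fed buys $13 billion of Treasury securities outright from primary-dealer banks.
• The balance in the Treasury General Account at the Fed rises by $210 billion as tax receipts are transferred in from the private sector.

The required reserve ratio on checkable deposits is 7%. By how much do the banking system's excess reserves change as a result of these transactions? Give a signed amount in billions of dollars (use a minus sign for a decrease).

Asset purchase (from non-banks) $85 billion: reserves +$85B, deposits +$85B.
Discount-window repayment $51 billion: reserves −$51B, deposits 0.
OMO purchase (from banks) $13 billion: reserves +$13B, deposits 0.
Government account inflow $210 billion: reserves −$210B, deposits −$210B.
Totals: Δreserves = −$163B, Δdeposits = −$125B.
Δrequired reserves = 7% × −$125B = −$8.75B.
Δexcess reserves = Δreserves − Δrequired = −$163B − (−$8.75B) = -$154.25 billion.

-$154.25 billion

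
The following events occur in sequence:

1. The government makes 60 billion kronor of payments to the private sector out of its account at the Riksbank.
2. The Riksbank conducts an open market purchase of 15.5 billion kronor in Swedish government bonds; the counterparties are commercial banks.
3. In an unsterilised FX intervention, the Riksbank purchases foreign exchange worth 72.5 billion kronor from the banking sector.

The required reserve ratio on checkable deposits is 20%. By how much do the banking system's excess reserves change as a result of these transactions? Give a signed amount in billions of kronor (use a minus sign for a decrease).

Government spending 60 billion kronor: reserves +60B, deposits +60B.
OMO purchase (from banks) 15.5 billion kronor: reserves +15.5B, deposits 0.
FX purchase 72.5 billion kronor: reserves +72.5B, deposits 0.
Totals: Δreserves = +148B, Δdeposits = +60B.
Δrequired reserves = 20% × +60B = +12B.
Δexcess reserves = Δreserves − Δrequired = +148B − (+12B) = +136 billion.

+136 billion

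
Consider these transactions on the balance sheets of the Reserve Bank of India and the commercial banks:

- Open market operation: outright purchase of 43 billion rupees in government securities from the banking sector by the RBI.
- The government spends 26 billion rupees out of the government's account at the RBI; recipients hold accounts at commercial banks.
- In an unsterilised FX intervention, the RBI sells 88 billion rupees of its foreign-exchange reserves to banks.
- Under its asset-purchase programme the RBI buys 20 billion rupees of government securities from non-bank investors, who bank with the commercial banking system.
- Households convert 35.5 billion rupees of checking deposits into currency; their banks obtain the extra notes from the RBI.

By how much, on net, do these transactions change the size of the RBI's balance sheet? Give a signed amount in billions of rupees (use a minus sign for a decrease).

-25 billion

OMO purchase (from banks) 43 billion rupees: an RBI asset is acquired → +43B.
Government spending 26 billion rupees: only the composition of liabilities changes → 0.
FX sale 88 billion rupees: an RBI asset is shed → −88B.
Asset purchase (from non-banks) 20 billion rupees: an RBI asset is acquired → +20B.
Currency withdrawal 35.5 billion rupees: only the composition of liabilities changes → 0.
Net: 43 + 0 − 88 + 20 + 0 = -25 billion.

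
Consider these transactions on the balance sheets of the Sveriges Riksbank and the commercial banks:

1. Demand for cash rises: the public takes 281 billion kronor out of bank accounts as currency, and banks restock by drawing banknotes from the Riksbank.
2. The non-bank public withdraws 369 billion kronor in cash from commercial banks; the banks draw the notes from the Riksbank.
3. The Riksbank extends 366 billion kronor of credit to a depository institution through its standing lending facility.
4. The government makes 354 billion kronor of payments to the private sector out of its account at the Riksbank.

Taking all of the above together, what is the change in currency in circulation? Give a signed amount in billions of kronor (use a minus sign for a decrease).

+650 billion

Currency withdrawal 281 billion kronor: notes leave the central bank → +281B.
Currency withdrawal 369 billion kronor: notes leave the central bank → +369B.
Discount-window loan 366 billion kronor: no currency enters or leaves circulation → 0.
Government spending 354 billion kronor: no currency enters or leaves circulation → 0.
Net: 281 + 369 + 0 + 0 = +650 billion.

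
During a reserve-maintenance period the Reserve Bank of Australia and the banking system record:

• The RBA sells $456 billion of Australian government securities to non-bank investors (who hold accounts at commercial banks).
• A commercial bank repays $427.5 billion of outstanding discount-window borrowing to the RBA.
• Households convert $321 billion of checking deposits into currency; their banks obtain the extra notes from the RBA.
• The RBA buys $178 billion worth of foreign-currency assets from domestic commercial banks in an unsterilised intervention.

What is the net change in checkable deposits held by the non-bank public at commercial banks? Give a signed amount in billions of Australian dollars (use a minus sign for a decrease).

-$777 billion

Asset sale (to non-banks) $456 billion: non-bank counterparties' bank balances fall → −$456B.
Discount-window repayment $427.5 billion: the counterparty is a bank, so public deposits are unchanged → 0.
Currency withdrawal $321 billion: non-bank counterparties' bank balances fall → −$321B.
FX purchase $178 billion: the counterparty is a bank, so public deposits are unchanged → 0.
Net: −456 + 0 − 321 + 0 = -$777 billion.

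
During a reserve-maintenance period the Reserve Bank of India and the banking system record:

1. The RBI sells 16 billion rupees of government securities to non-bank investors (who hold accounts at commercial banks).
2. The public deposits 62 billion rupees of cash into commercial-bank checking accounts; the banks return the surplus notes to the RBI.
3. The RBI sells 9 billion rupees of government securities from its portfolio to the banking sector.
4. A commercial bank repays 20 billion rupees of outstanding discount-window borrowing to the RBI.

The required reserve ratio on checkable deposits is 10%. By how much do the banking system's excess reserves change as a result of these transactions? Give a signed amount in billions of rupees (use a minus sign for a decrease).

Asset sale (to non-banks) 16 billion rupees: reserves −16B, deposits −16B.
Currency deposit 62 billion rupees: reserves +62B, deposits +62B.
OMO sale (to banks) 9 billion rupees: reserves −9B, deposits 0.
Discount-window repayment 20 billion rupees: reserves −20B, deposits 0.
Totals: Δreserves = +17B, Δdeposits = +46B.
Δrequired reserves = 10% × +46B = +4.6B.
Δexcess reserves = Δreserves − Δrequired = +17B − (+4.6B) = +12.4 billion.

+12.4 billion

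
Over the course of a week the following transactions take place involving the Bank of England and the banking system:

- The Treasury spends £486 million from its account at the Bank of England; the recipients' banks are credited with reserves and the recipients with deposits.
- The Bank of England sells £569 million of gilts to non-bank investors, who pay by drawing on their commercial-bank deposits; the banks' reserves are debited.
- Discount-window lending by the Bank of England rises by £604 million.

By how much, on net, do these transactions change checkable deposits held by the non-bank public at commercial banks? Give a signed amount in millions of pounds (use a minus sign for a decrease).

-£83 million

Government spending £486 million: non-bank counterparties' bank balances rise → +£486M.
Asset sale (to non-banks) £569 million: non-bank counterparties' bank balances fall → −£569M.
Discount-window loan £604 million: the counterparty is a bank, so public deposits are unchanged → 0.
Net: 486 − 569 + 0 = -£83 million.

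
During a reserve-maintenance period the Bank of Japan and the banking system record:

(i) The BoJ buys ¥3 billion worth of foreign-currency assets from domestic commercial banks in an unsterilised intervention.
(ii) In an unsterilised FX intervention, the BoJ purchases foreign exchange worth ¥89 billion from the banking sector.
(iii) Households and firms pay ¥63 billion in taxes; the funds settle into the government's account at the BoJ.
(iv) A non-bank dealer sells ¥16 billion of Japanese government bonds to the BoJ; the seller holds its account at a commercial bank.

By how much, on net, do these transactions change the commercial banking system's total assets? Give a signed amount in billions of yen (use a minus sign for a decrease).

-¥47 billion

BoJ balance sheet:
  Assets:      Securities +¥16B, Foreign assets +¥92B
  Liabilities: Bank reserves +¥45B, Government deposits +¥63B
Commercial banking system:
  Assets:      Reserves at CB +¥45B, Foreign assets −¥92B
  Liabilities: Checkable deposits −¥47B
Change in total bank assets = -¥47 billion.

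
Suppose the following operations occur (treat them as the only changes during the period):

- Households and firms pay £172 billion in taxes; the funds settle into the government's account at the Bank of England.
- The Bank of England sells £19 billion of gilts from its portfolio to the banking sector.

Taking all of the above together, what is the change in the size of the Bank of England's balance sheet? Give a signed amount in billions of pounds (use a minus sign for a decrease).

-£19 billion

Government account inflow £172 billion: only the composition of liabilities changes → 0.
OMO sale (to banks) £19 billion: a Bank of England asset is shed → −£19B.
Net: 0 − 19 = -£19 billion.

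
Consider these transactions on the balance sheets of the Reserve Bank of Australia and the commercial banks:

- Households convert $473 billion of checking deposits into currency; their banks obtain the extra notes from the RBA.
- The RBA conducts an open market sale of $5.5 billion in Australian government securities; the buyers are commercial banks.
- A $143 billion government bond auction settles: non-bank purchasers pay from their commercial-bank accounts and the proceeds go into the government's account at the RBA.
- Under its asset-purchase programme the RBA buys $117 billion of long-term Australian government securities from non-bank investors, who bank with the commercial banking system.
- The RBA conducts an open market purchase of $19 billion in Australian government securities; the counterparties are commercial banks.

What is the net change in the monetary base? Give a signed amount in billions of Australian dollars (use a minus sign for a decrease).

Currency withdrawal $473 billion: just a shift between currency and reserves — both are base money → 0.
OMO sale (to banks) $5.5 billion: RBA balance sheet contracts → −$5.5B.
Government account inflow $143 billion: reserves shift to a non-base liability → −$143B.
Asset purchase (from non-banks) $117 billion: RBA balance sheet expands → +$117B.
OMO purchase (from banks) $19 billion: RBA balance sheet expands → +$19B.
Net: 0 − 5.5 − 143 + 117 + 19 = -$12.5 billion.

-$12.5 billion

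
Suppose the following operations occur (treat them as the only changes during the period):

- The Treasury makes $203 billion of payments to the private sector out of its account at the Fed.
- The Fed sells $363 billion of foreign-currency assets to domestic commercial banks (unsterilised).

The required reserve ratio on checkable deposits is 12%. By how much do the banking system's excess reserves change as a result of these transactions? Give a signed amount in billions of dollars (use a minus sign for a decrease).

Government spending $203 billion: reserves +$203B, deposits +$203B.
FX sale $363 billion: reserves −$363B, deposits 0.
Totals: Δreserves = −$160B, Δdeposits = +$203B.
Δrequired reserves = 12% × +$203B = +$24.36B.
Δexcess reserves = Δreserves − Δrequired = −$160B − (+$24.36B) = -$184.36 billion.

-$184.36 billion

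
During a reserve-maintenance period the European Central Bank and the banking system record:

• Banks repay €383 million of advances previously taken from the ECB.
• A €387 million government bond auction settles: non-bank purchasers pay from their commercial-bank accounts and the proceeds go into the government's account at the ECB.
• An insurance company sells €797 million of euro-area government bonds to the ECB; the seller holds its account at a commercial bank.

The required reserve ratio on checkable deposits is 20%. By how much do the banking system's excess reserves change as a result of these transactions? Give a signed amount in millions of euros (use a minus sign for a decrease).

Discount-window repayment €383 million: reserves −€383M, deposits 0.
Government account inflow €387 million: reserves −€387M, deposits −€387M.
Asset purchase (from non-banks) €797 million: reserves +€797M, deposits +€797M.
Totals: Δreserves = +€27M, Δdeposits = +€410M.
Δrequired reserves = 20% × +€410M = +€82M.
Δexcess reserves = Δreserves − Δrequired = +€27M − (+€82M) = -€55 million.

-€55 million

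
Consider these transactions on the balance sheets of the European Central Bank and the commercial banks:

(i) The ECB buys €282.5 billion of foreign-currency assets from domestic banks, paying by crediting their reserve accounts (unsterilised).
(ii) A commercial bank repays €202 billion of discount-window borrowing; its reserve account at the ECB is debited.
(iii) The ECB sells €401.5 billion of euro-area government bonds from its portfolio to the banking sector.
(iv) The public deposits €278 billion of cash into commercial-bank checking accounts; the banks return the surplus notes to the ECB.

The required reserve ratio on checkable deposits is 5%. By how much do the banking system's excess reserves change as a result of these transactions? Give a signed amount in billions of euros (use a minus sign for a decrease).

FX purchase €282.5 billion: reserves +€282.5B, deposits 0.
Discount-window repayment €202 billion: reserves −€202B, deposits 0.
OMO sale (to banks) €401.5 billion: reserves −€401.5B, deposits 0.
Currency deposit €278 billion: reserves +€278B, deposits +€278B.
Totals: Δreserves = −€43B, Δdeposits = +€278B.
Δrequired reserves = 5% × +€278B = +€13.9B.
Δexcess reserves = Δreserves − Δrequired = −€43B − (+€13.9B) = -€56.9 billion.

-€56.9 billion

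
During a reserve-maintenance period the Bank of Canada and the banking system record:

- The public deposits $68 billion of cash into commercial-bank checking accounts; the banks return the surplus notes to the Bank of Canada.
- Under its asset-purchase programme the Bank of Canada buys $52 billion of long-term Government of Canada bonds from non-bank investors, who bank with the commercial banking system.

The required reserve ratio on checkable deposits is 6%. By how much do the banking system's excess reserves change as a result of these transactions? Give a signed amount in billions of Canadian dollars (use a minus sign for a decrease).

Currency deposit $68 billion: reserves +$68B, deposits +$68B.
Asset purchase (from non-banks) $52 billion: reserves +$52B, deposits +$52B.
Totals: Δreserves = +$120B, Δdeposits = +$120B.
Δrequired reserves = 6% × +$120B = +$7.2B.
Δexcess reserves = Δreserves − Δrequired = +$120B − (+$7.2B) = +$112.8 billion.

+$112.8 billion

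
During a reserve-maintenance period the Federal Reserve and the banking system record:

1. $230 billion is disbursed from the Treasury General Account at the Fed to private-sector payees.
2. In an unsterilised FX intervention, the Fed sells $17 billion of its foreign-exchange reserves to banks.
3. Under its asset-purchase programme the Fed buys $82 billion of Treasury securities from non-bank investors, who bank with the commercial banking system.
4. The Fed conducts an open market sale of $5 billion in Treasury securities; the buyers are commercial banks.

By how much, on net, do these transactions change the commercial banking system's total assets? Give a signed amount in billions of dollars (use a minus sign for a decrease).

Government spending $230 billion: bank balance sheets expand → +$230B.
FX sale $17 billion: just an asset swap on bank balance sheets → 0.
Asset purchase (from non-banks) $82 billion: bank balance sheets expand → +$82B.
OMO sale (to banks) $5 billion: just an asset swap on bank balance sheets → 0.
Net: 230 + 0 + 82 + 0 = +$312 billion.

+$312 billion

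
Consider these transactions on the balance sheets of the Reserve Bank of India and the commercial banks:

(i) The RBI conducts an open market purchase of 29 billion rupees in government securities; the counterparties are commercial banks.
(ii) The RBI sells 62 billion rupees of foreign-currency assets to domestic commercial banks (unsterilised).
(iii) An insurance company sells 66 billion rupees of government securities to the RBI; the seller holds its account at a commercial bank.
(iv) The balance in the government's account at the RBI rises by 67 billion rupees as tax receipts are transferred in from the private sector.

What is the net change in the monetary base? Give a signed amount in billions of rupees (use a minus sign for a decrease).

-34 billion

OMO purchase (from banks) 29 billion rupees: RBI balance sheet expands → +29B.
FX sale 62 billion rupees: RBI balance sheet contracts → −62B.
Asset purchase (from non-banks) 66 billion rupees: RBI balance sheet expands → +66B.
Government account inflow 67 billion rupees: reserves shift to a non-base liability → −67B.
Net: 29 − 62 + 66 − 67 = -34 billion.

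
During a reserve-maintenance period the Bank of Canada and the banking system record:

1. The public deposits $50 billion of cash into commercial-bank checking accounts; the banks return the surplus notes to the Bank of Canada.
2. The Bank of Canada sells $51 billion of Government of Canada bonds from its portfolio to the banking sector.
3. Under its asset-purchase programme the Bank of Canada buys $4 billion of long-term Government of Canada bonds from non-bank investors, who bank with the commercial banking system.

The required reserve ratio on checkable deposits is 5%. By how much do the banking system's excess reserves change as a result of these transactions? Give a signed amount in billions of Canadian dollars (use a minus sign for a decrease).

Currency deposit $50 billion: reserves +$50B, deposits +$50B.
OMO sale (to banks) $51 billion: reserves −$51B, deposits 0.
Asset purchase (from non-banks) $4 billion: reserves +$4B, deposits +$4B.
Totals: Δreserves = +$3B, Δdeposits = +$54B.
Δrequired reserves = 5% × +$54B = +$2.7B.
Δexcess reserves = Δreserves − Δrequired = +$3B − (+$2.7B) = +$0.3 billion.

+$0.3 billion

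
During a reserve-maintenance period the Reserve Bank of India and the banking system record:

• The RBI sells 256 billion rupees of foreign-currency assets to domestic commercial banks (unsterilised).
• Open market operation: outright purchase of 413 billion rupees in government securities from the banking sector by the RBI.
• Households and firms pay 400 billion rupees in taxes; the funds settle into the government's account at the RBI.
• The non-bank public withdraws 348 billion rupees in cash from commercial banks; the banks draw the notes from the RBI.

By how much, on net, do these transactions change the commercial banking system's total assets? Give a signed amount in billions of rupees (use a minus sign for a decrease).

-748 billion

RBI balance sheet:
  Assets:      Securities +413B, Foreign assets −256B
  Liabilities: Bank reserves −591B, Currency in circulation +348B, Government deposits +400B
Commercial banking system:
  Assets:      Reserves at CB −591B, Securities −413B, Foreign assets +256B
  Liabilities: Checkable deposits −748B
Change in total bank assets = -748 billion.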